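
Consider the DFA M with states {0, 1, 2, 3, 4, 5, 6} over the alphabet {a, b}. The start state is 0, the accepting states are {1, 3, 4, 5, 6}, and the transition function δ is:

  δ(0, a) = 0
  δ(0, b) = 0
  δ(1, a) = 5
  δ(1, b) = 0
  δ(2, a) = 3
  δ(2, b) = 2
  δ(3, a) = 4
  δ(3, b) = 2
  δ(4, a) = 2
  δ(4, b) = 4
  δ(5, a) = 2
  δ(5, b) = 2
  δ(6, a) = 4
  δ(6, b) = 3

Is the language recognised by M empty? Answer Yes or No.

The states reachable from the start state are {0}.
None of the accepting states {1, 3, 4, 5, 6} is reachable, so no string is accepted and L(M) = ∅.

Yes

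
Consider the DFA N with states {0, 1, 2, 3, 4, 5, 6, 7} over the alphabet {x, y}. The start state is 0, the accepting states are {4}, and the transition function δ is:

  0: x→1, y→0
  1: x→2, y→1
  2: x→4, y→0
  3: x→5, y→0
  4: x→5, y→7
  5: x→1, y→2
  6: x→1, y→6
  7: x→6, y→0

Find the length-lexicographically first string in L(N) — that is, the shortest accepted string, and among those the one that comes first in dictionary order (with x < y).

A breadth-first search from 0 reaches an accepting state first via the path 0 → 1 → 2 → 4 on input xxx.
No string of length < 3 is accepted (BFS exhausts all shorter strings without reaching an accepting state), and xxx is the lexicographically least accepting string of length 3.

xxx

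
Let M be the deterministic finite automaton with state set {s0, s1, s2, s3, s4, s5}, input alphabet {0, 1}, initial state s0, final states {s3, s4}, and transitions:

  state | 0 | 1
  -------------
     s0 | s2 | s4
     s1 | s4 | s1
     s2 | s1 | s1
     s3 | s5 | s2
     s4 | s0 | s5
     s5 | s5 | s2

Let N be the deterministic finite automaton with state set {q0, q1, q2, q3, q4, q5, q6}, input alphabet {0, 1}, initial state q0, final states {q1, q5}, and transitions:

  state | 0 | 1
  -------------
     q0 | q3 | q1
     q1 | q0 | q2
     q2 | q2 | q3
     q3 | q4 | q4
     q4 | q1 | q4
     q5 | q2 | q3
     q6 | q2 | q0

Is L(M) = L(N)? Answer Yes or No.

Yes

Exploring the product automaton M × N from the start pair (s0, q0), following both machines on each input symbol, reaches 5 state pairs: (s0, q0), (s2, q3), (s4, q1), (s1, q4), (s5, q2).
M accepts in {s3, s4} and N accepts in {q1, q5}. In every reachable pair the two components are either both accepting — (s4, q1) — or both non-accepting, so no string is accepted by exactly one of the machines: L(M) \ L(N) and L(N) \ L(M) are both empty.
Hence every string is accepted by M iff it is accepted by N, and the two languages coincide.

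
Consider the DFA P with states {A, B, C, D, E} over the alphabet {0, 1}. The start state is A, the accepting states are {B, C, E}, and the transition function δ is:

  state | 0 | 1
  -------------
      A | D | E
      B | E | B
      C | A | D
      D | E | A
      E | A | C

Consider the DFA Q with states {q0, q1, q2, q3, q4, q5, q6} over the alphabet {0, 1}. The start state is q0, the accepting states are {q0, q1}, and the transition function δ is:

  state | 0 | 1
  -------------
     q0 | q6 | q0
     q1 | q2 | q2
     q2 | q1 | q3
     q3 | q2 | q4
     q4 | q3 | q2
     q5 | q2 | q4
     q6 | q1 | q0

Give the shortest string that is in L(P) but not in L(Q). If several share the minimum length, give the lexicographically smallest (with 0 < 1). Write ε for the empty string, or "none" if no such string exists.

The string 001 is accepted by P but not by Q.
No shorter string lies in the difference, and 001 is the lexicographically first length-3 string in L(P) \ L(Q).

001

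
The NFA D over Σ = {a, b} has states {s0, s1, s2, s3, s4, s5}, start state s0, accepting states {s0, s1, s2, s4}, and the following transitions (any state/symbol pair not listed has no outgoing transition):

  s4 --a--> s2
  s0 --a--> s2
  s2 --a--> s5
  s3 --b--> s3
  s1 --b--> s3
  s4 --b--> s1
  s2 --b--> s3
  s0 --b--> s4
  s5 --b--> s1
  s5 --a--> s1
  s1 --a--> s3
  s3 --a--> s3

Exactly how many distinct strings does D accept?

The useful subgraph on states {s0, s1, s2, s4, s5} is acyclic, so L(D) is finite; the longest accepting path visits 5 useful states, giving maximum string length 4.
Counting accepting paths from s0 by length: 1 of length 0, 2 of length 1, 2 of length 2, 2 of length 3, 2 of length 4. Total 9.

9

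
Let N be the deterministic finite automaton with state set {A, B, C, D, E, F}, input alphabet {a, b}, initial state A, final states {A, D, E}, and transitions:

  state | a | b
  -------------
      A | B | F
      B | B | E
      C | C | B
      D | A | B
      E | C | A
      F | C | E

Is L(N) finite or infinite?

State B is reachable from the start and can reach an accepting state, and it lies on the cycle B → B.
Traversing that cycle any number of times yields accepted strings of unbounded length, so the language is infinite.

infinite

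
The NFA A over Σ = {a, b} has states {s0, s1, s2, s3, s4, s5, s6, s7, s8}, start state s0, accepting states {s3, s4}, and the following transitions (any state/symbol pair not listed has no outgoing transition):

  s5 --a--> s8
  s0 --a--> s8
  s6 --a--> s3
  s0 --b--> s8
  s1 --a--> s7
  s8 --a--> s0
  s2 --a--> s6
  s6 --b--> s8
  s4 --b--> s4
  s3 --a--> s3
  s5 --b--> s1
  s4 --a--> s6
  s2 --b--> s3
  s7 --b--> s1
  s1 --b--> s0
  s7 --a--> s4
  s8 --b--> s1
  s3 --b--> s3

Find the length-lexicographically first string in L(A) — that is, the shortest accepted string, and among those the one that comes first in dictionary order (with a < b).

abaa

A breadth-first search from s0 reaches an accepting state first via the path s0 → s8 → s1 → s7 → s4 on input abaa.
No string of length < 4 is accepted (BFS exhausts all shorter strings without reaching an accepting state), and abaa is the lexicographically least accepting string of length 4.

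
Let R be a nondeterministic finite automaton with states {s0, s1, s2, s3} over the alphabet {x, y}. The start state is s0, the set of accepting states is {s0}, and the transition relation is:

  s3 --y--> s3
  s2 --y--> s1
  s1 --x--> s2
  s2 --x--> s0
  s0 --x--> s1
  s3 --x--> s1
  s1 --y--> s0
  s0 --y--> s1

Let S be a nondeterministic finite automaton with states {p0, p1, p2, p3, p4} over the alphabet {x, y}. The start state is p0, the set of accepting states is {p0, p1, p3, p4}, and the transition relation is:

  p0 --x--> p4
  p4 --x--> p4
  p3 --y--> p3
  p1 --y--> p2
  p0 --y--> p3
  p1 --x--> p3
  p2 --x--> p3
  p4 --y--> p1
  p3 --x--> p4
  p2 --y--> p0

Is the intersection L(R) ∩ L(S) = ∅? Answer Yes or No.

The empty string ε is accepted by both R and S.
Hence L(R) ∩ L(S) ≠ ∅.

No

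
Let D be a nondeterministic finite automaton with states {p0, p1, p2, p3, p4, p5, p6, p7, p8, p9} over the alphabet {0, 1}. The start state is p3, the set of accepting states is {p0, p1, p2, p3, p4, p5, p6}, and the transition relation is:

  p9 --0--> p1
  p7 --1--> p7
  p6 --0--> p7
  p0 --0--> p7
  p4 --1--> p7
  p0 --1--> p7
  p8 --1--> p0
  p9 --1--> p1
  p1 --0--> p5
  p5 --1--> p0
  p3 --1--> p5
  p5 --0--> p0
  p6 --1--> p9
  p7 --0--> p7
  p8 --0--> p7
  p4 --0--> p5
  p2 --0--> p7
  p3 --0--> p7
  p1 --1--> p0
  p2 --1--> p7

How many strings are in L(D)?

4

The useful subgraph on states {p0, p3, p5} is acyclic, so L(D) is finite; the longest accepting path visits 3 useful states, giving maximum string length 2.
Counting accepting paths from p3 by length: 1 of length 0, 1 of length 1, 2 of length 2. Total 4.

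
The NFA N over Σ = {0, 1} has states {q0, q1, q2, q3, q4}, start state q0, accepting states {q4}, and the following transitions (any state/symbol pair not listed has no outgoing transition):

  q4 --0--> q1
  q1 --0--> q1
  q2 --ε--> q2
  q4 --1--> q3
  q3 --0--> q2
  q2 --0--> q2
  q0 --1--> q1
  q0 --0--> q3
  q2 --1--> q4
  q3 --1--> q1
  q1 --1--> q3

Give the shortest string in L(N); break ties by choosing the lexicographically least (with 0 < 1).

A breadth-first search from q0 reaches an accepting state first via the path q0 → q3 → q2 → q4 on input 001.
No string of length < 3 is accepted (BFS exhausts all shorter strings without reaching an accepting state), and 001 is the lexicographically least accepting string of length 3.

001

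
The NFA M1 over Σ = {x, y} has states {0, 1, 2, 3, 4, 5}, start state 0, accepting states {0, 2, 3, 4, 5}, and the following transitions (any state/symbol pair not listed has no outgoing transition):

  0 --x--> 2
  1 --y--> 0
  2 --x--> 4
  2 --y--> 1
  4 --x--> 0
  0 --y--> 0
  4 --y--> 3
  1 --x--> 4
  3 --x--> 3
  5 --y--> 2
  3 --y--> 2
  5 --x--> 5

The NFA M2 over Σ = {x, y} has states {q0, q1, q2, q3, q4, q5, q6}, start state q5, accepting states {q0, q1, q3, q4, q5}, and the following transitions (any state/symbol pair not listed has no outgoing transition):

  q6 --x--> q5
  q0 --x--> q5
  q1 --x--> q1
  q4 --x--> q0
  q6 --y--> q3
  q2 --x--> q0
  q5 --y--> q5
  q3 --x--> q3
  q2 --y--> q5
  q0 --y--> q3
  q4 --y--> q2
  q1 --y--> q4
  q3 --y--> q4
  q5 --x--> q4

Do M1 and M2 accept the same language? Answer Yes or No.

Yes

Exploring the product automaton M1 × M2 from the start pair (0, q5), following both machines on each input symbol, reaches 5 state pairs: (0, q5), (2, q4), (4, q0), (1, q2), (3, q3).
M1 accepts in {0, 2, 3, 4, 5} and M2 accepts in {q0, q1, q3, q4, q5}. In every reachable pair the two components are either both accepting — (0, q5), (2, q4), (4, q0), (3, q3) — or both non-accepting, so no string is accepted by exactly one of the machines: L(M1) \ L(M2) and L(M2) \ L(M1) are both empty.
Hence every string is accepted by M1 iff it is accepted by M2, and the two languages coincide.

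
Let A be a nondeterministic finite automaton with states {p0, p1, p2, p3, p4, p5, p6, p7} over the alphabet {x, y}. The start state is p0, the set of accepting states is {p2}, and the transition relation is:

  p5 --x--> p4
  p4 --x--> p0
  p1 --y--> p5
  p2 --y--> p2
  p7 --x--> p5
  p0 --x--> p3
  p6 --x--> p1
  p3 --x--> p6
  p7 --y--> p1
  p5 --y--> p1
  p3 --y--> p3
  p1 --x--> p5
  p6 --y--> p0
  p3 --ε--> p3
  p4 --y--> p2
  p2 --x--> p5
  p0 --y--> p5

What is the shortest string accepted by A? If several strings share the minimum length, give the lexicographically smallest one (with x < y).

yxy

A breadth-first search from p0 reaches an accepting state first via the path p0 → p5 → p4 → p2 on input yxy.
No string of length < 3 is accepted (BFS exhausts all shorter strings without reaching an accepting state), and yxy is the lexicographically least accepting string of length 3.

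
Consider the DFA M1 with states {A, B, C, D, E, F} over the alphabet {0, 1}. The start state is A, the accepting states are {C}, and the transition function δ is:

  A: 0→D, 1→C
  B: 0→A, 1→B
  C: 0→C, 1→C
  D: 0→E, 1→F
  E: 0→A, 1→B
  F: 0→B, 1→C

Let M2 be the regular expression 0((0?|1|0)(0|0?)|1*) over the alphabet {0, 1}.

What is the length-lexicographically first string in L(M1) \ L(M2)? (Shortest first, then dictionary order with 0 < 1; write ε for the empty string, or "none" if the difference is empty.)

The string 1 is accepted by M1 but not by M2.
No shorter string lies in the difference, and 1 is the lexicographically first length-1 string in L(M1) \ L(M2).

1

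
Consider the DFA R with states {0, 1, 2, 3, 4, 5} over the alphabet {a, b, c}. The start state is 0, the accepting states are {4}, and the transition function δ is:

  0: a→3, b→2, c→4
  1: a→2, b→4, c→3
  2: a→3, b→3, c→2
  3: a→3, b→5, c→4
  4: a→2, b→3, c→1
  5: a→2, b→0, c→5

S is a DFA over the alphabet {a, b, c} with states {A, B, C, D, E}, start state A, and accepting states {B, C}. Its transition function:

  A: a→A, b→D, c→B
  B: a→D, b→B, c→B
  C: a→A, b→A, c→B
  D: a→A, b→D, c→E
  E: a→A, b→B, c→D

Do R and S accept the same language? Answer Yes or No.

No

The string bbc is accepted by R but rejected by S.
So L(R) ≠ L(S).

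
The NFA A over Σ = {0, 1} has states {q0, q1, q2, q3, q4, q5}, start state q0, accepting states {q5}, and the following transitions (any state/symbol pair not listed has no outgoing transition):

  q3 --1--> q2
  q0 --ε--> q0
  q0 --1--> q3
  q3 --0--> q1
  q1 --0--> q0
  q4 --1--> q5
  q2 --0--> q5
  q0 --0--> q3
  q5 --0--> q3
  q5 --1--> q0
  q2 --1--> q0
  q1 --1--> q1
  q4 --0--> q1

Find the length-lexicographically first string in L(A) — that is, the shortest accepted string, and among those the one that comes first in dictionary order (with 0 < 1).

010

A breadth-first search from q0 reaches an accepting state first via the path q0 → q3 → q2 → q5 on input 010.
No string of length < 3 is accepted (BFS exhausts all shorter strings without reaching an accepting state), and 010 is the lexicographically least accepting string of length 3.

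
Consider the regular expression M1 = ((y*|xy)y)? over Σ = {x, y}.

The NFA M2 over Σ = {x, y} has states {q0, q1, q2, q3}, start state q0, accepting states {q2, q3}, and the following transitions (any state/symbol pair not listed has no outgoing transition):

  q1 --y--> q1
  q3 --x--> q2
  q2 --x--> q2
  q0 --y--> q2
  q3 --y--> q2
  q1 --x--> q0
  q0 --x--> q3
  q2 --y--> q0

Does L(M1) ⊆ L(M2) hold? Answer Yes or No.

No

The empty string ε is in L(M1) but not in L(M2).
So L(M1) ⊄ L(M2).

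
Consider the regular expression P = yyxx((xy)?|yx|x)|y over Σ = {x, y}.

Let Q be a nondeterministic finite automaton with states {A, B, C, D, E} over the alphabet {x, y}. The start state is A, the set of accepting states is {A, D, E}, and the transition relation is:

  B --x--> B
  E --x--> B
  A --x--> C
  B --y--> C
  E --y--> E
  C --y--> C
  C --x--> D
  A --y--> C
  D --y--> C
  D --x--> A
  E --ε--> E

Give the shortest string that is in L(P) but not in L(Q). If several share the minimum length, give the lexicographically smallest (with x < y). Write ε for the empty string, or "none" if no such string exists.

The string y is accepted by P but not by Q.
No shorter string lies in the difference, and y is the lexicographically first length-1 string in L(P) \ L(Q).

y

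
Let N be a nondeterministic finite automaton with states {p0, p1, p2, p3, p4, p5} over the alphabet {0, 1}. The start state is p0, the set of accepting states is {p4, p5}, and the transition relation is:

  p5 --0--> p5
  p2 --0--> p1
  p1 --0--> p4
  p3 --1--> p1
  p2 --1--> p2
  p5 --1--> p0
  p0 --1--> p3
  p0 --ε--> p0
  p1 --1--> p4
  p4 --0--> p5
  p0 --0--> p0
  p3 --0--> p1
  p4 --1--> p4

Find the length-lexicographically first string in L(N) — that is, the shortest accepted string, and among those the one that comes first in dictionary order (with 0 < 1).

A breadth-first search from p0 reaches an accepting state first via the path p0 → p3 → p1 → p4 on input 100.
No string of length < 3 is accepted (BFS exhausts all shorter strings without reaching an accepting state), and 100 is the lexicographically least accepting string of length 3.

100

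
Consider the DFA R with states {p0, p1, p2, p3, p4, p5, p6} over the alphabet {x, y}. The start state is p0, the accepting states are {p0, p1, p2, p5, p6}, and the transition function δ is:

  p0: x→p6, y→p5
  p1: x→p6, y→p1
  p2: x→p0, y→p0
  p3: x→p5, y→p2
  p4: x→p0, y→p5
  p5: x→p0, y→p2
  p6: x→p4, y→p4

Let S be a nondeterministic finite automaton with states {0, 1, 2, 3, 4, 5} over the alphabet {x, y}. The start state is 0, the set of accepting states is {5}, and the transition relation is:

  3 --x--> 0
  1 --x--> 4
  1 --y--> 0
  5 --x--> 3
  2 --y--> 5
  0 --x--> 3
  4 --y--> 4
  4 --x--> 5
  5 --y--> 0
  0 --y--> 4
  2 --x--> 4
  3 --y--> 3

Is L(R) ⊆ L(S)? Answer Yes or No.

No

The empty string ε is in L(R) but not in L(S).
So L(R) ⊄ L(S).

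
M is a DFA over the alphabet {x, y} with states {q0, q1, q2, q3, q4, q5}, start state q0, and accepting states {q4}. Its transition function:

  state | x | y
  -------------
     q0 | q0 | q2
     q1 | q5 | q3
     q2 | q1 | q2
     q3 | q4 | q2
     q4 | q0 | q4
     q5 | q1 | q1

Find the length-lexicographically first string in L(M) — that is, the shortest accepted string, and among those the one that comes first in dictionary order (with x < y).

yxyx

A breadth-first search from q0 reaches an accepting state first via the path q0 → q2 → q1 → q3 → q4 on input yxyx.
No string of length < 4 is accepted (BFS exhausts all shorter strings without reaching an accepting state), and yxyx is the lexicographically least accepting string of length 4.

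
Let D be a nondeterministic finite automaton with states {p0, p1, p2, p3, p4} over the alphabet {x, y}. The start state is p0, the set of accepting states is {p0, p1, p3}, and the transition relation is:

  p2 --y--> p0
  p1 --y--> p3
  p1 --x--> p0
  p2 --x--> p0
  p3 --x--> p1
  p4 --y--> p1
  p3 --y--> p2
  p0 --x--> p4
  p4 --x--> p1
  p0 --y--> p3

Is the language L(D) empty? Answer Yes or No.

The empty string ε is accepted: the run p0 ends in the accepting state p0.
Since at least one string is accepted, L(D) is not empty.

No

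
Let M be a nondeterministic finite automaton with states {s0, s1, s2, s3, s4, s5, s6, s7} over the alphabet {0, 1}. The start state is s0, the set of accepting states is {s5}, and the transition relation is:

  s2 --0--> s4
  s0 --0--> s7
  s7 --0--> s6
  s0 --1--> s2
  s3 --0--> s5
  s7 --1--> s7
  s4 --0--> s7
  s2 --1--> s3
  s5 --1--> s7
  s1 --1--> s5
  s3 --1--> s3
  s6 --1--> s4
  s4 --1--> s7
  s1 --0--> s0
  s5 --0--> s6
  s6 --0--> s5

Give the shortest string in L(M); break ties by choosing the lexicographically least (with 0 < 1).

000

A breadth-first search from s0 reaches an accepting state first via the path s0 → s7 → s6 → s5 on input 000.
No string of length < 3 is accepted (BFS exhausts all shorter strings without reaching an accepting state), and 000 is the lexicographically least accepting string of length 3.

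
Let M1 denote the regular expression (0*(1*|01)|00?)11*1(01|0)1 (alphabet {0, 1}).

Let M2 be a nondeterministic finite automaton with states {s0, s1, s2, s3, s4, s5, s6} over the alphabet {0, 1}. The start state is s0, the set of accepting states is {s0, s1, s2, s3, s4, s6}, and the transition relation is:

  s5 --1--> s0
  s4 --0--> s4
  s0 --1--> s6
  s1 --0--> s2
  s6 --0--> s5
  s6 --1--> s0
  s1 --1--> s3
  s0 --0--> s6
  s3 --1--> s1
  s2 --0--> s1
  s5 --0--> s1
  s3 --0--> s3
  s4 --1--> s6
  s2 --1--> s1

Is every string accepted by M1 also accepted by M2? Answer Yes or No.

Converting the expression M1 to a DFA (subset construction, then merging equivalent states) gives the minimal DFA with states {r0, r1, r2, r3, r4, r5, r6}, start state r0, accepting states {r5, r6} and transitions r0: 0→r0, 1→r1; r1: 0→r2, 1→r3; r2: 0→r2, 1→r2; r3: 0→r4, 1→r3; r4: 0→r2, 1→r5; r5: 0→r2, 1→r6; r6: 0→r2, 1→r2.
Exploring the product automaton M1 × M2 from the start pair (r0, s0), following both machines on each input symbol, reaches 27 state pairs: (r0, s0), (r0, s6), (r1, s6), (r0, s5), (r1, s0), (r2, s5), (r3, s0), (r0, s1), (r2, s6), (r3, s6), (r2, s1), (r2, s0), (r4, s6), (r0, s2), (r1, s3), (r4, s5), (r2, s2), (r2, s3), (r5, s0), (r1, s1), (r3, s1), (r6, s6), (r3, s3), (r4, s2), (r4, s3), (r5, s1), (r6, s3).
M1 accepts in {r5, r6} and M2 accepts in {s0, s1, s2, s3, s4, s6}. The reachable pairs whose M1-component is accepting are (r5, s0), (r6, s6), (r5, s1), (r6, s3); in each of them the M2-component is accepting too, so the product for L(M1) \ L(M2) (M1-component accepting, M2-component rejecting) has no reachable accepting pair and the difference is empty.
Hence every string in L(M1) is also in L(M2).

Yes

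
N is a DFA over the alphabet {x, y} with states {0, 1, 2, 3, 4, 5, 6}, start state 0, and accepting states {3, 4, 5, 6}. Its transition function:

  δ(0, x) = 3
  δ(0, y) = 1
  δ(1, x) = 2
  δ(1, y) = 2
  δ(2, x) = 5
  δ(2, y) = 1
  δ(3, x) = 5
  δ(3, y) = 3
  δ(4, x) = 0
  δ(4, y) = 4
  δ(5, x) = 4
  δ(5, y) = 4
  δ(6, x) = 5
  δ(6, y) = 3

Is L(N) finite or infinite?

State 1 is reachable from the start and can reach an accepting state, and it lies on the cycle 1 → 2 → 1.
Traversing that cycle any number of times yields accepted strings of unbounded length, so the language is infinite.

infinite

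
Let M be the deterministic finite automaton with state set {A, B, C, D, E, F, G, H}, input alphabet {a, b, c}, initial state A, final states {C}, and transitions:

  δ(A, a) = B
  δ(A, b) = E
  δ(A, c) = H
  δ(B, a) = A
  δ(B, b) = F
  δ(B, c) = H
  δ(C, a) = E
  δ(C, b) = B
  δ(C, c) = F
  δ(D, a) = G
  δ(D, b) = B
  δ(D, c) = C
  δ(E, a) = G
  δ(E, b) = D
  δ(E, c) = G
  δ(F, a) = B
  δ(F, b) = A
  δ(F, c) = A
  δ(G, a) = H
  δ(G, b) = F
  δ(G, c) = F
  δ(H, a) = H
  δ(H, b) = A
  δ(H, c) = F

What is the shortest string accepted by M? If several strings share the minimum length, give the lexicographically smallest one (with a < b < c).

bbc

A breadth-first search from A reaches an accepting state first via the path A → E → D → C on input bbc.
No string of length < 3 is accepted (BFS exhausts all shorter strings without reaching an accepting state), and bbc is the lexicographically least accepting string of length 3.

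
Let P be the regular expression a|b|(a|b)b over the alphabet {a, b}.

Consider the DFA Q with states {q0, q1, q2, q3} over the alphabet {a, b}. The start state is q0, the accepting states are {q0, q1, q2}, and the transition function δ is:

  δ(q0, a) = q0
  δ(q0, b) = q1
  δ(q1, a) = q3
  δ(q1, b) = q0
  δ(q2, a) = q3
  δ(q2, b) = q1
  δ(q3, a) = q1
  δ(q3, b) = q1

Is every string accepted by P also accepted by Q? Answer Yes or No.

Yes

Converting the expression P to a DFA (subset construction, then merging equivalent states) gives the minimal DFA with states {p0, p1, p2, p3}, start state p0, accepting states {p1, p3} and transitions p0: a→p1, b→p1; p1: a→p2, b→p3; p2: a→p2, b→p2; p3: a→p2, b→p2.
Exploring the product automaton P × Q from the start pair (p0, q0), following both machines on each input symbol, reaches 8 state pairs: (p0, q0), (p1, q0), (p1, q1), (p2, q0), (p3, q1), (p2, q3), (p3, q0), (p2, q1).
P accepts in {p1, p3} and Q accepts in {q0, q1, q2}. The reachable pairs whose P-component is accepting are (p1, q0), (p1, q1), (p3, q1), (p3, q0); in each of them the Q-component is accepting too, so the product for L(P) \ L(Q) (P-component accepting, Q-component rejecting) has no reachable accepting pair and the difference is empty.
Hence every string in L(P) is also in L(Q).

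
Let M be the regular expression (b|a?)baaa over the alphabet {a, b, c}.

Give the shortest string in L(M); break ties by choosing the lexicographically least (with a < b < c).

baaa

By inspection of the expression, no string of length less than 4 matches, and baaa is the lexicographically first match of length 4.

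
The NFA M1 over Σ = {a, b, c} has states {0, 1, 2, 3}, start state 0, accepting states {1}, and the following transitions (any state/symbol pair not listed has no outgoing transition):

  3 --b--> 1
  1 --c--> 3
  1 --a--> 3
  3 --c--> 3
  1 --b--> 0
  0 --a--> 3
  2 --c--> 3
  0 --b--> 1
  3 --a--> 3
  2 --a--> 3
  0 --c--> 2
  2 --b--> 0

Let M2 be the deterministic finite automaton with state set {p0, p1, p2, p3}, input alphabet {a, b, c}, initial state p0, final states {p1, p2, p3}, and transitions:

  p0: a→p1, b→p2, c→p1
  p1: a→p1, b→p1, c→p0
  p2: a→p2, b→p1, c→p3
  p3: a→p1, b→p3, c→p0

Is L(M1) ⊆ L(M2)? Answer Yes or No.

Exploring the product automaton M1 × M2 from the start pair (0, p0), following both machines on each input symbol, reaches 14 state pairs: (0, p0), (3, p1), (1, p2), (2, p1), (1, p1), (3, p0), (3, p2), (0, p1), (3, p3), (2, p0), (1, p3), (0, p2), (0, p3), (2, p3).
M1 accepts in {1} and M2 accepts in {p1, p2, p3}. The reachable pairs whose M1-component is accepting are (1, p2), (1, p1), (1, p3); in each of them the M2-component is accepting too, so the product for L(M1) \ L(M2) (M1-component accepting, M2-component rejecting) has no reachable accepting pair and the difference is empty.
Hence every string in L(M1) is also in L(M2).

Yes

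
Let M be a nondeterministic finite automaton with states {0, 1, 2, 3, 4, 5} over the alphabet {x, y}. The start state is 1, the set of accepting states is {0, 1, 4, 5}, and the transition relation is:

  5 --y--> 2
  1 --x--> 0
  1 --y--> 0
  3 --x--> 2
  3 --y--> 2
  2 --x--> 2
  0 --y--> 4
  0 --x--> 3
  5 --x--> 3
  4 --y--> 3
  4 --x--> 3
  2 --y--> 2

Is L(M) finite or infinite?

finite

The useful states (reachable from 1 and able to reach an accepting state) are {0, 1, 4}.
Restricted to these states the transition graph has no cycle, so every accepting path has bounded length and L is finite.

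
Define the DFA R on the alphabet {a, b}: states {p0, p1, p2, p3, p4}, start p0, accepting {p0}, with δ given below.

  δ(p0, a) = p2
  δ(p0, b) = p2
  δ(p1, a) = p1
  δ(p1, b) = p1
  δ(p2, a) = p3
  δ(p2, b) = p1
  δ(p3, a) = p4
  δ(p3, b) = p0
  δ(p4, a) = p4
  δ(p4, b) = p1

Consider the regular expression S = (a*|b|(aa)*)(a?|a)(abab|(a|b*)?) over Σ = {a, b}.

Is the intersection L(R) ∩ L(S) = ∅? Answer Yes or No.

No

The empty string ε is accepted by both R and S.
Hence L(R) ∩ L(S) ≠ ∅.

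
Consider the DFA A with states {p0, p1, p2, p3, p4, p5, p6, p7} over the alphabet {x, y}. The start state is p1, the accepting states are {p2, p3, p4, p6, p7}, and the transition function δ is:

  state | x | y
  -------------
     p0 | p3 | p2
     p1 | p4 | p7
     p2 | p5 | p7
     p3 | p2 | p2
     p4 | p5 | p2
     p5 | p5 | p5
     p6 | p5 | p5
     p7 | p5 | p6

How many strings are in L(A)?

The useful subgraph on states {p1, p2, p4, p6, p7} is acyclic, so L(A) is finite; the longest accepting path visits 5 useful states, giving maximum string length 4.
Counting accepting paths from p1 by length: 2 of length 1, 2 of length 2, 1 of length 3, 1 of length 4. Total 6.

6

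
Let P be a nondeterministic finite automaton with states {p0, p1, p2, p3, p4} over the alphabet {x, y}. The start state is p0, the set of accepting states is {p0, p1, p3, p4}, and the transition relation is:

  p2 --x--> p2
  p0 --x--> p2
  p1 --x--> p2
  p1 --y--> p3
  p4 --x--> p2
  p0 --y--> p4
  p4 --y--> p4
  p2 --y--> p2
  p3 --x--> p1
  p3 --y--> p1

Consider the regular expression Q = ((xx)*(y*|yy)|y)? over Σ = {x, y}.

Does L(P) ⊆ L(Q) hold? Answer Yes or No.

Yes

Converting the expression Q to a DFA (subset construction, then merging equivalent states) gives the minimal DFA with states {q0, q1, q2, q3}, start state q0, accepting states {q0, q2} and transitions q0: x→q1, y→q2; q1: x→q0, y→q3; q2: x→q3, y→q2; q3: x→q3, y→q3.
Exploring the product automaton P × Q from the start pair (p0, q0), following both machines on each input symbol, reaches 6 state pairs: (p0, q0), (p2, q1), (p4, q2), (p2, q0), (p2, q3), (p2, q2).
P accepts in {p0, p1, p3, p4} and Q accepts in {q0, q2}. The reachable pairs whose P-component is accepting are (p0, q0), (p4, q2); in each of them the Q-component is accepting too, so the product for L(P) \ L(Q) (P-component accepting, Q-component rejecting) has no reachable accepting pair and the difference is empty.
Hence every string in L(P) is also in L(Q).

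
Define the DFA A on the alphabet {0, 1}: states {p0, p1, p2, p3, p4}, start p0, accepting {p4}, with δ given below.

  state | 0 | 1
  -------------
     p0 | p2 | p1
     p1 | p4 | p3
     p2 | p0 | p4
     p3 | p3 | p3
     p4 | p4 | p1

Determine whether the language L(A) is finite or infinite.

infinite

State p1 is reachable from the start and can reach an accepting state, and it lies on the cycle p1 → p4 → p1.
Traversing that cycle any number of times yields accepted strings of unbounded length, so the language is infinite.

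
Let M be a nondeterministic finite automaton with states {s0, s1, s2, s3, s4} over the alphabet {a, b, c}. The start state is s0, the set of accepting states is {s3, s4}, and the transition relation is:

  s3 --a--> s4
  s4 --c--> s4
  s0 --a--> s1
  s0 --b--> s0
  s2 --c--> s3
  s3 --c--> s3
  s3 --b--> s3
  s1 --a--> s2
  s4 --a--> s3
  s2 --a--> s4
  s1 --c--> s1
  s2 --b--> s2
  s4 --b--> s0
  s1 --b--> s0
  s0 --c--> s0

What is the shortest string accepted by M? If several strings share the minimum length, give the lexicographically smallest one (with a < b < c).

aaa

A breadth-first search from s0 reaches an accepting state first via the path s0 → s1 → s2 → s4 on input aaa.
No string of length < 3 is accepted (BFS exhausts all shorter strings without reaching an accepting state), and aaa is the lexicographically least accepting string of length 3.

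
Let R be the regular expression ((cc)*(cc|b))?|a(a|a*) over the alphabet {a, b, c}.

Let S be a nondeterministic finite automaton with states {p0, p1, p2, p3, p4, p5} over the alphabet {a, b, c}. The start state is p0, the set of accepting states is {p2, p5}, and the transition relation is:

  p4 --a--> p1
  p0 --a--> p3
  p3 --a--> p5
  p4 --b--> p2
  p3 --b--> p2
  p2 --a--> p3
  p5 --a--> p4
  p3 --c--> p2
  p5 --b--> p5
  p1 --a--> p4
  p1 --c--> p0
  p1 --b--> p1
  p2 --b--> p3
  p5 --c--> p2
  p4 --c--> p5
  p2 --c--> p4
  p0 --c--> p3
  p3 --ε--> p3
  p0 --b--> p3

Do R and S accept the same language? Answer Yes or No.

The empty string ε is accepted by R but rejected by S.
So L(R) ≠ L(S).

No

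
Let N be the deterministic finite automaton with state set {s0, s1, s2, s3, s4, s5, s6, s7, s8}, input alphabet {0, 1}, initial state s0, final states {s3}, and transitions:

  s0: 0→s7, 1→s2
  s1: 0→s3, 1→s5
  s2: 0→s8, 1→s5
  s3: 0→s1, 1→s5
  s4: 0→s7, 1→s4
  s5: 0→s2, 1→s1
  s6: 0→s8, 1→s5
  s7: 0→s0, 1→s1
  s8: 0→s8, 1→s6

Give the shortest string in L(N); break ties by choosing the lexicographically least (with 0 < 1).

A breadth-first search from s0 reaches an accepting state first via the path s0 → s7 → s1 → s3 on input 010.
No string of length < 3 is accepted (BFS exhausts all shorter strings without reaching an accepting state), and 010 is the lexicographically least accepting string of length 3.

010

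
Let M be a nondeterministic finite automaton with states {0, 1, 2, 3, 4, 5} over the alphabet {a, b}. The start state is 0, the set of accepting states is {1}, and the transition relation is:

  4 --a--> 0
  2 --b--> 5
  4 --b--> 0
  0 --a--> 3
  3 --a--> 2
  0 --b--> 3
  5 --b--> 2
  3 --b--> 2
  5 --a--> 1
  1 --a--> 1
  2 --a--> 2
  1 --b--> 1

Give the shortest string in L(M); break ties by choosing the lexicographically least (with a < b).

A breadth-first search from 0 reaches an accepting state first via the path 0 → 3 → 2 → 5 → 1 on input aaba.
No string of length < 4 is accepted (BFS exhausts all shorter strings without reaching an accepting state), and aaba is the lexicographically least accepting string of length 4.

aaba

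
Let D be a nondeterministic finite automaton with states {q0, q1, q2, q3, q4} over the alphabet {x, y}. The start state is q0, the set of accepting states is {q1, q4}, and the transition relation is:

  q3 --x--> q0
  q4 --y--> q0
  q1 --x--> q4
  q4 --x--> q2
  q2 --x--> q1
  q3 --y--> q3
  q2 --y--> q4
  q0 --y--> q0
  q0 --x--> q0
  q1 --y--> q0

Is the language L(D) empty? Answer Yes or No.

Yes

The states reachable from the start state are {q0}.
None of the accepting states {q1, q4} is reachable, so no string is accepted and L(D) = ∅.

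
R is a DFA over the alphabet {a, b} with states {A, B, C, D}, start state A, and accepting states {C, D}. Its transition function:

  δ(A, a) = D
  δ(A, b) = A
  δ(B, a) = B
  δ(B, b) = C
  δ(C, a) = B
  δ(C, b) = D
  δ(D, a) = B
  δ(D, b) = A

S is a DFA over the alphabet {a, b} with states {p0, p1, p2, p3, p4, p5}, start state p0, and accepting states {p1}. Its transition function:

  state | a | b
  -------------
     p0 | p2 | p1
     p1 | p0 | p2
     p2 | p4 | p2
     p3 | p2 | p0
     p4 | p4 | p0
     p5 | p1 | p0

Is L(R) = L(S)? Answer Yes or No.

The string a is accepted by R but rejected by S.
So L(R) ≠ L(S).

No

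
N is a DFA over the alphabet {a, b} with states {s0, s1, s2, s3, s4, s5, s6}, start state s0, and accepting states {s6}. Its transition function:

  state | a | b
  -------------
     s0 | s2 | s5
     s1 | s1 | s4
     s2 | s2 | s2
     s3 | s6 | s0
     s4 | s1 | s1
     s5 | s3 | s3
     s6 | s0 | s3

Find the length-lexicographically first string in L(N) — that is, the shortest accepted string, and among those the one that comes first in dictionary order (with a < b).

A breadth-first search from s0 reaches an accepting state first via the path s0 → s5 → s3 → s6 on input baa.
No string of length < 3 is accepted (BFS exhausts all shorter strings without reaching an accepting state), and baa is the lexicographically least accepting string of length 3.

baa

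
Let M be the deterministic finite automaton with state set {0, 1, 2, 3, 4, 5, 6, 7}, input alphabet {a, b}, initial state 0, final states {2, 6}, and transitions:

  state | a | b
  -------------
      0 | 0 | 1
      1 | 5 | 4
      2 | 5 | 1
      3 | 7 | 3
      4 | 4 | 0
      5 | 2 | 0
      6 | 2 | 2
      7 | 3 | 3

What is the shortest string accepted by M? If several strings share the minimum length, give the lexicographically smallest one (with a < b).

baa

A breadth-first search from 0 reaches an accepting state first via the path 0 → 1 → 5 → 2 on input baa.
No string of length < 3 is accepted (BFS exhausts all shorter strings without reaching an accepting state), and baa is the lexicographically least accepting string of length 3.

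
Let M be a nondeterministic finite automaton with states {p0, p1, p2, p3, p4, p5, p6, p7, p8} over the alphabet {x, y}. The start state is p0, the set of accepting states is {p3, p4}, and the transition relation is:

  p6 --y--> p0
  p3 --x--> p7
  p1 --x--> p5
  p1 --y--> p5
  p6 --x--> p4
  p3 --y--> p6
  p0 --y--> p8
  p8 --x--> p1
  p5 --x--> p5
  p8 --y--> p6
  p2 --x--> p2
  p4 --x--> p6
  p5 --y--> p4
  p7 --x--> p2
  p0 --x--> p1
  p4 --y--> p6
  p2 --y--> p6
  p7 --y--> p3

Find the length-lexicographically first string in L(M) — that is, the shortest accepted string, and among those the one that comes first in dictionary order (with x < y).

A breadth-first search from p0 reaches an accepting state first via the path p0 → p1 → p5 → p4 on input xxy.
No string of length < 3 is accepted (BFS exhausts all shorter strings without reaching an accepting state), and xxy is the lexicographically least accepting string of length 3.

xxy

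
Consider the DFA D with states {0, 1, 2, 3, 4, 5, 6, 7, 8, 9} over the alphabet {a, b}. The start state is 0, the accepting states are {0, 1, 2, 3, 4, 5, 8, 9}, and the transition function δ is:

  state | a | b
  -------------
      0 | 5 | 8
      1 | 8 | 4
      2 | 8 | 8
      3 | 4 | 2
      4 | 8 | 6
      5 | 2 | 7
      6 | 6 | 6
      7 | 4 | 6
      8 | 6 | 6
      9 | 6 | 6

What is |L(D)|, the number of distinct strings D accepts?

The useful subgraph on states {0, 2, 4, 5, 7, 8} is acyclic, so L(D) is finite; the longest accepting path visits 5 useful states, giving maximum string length 4.
Counting accepting paths from 0 by length: 1 of length 0, 2 of length 1, 1 of length 2, 3 of length 3, 1 of length 4. Total 8.

8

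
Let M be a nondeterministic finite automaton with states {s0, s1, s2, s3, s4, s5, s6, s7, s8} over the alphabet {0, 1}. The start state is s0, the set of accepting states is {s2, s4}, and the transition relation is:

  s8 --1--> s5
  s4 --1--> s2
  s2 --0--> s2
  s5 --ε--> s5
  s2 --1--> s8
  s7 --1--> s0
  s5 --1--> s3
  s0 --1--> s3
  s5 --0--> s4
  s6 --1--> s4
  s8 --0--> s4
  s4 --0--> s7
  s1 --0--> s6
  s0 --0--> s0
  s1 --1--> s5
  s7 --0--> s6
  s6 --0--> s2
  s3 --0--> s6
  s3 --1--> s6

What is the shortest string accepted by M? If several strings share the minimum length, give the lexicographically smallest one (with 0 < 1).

A breadth-first search from s0 reaches an accepting state first via the path s0 → s3 → s6 → s2 on input 100.
No string of length < 3 is accepted (BFS exhausts all shorter strings without reaching an accepting state), and 100 is the lexicographically least accepting string of length 3.

100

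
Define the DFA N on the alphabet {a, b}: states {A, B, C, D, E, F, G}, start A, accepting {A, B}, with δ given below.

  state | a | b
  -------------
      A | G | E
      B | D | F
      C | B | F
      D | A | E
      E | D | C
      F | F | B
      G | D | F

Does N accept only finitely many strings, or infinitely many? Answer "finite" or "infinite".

State A is reachable from the start and can reach an accepting state, and it lies on the cycle A → E → C → B → D → A.
Traversing that cycle any number of times yields accepted strings of unbounded length, so the language is infinite.

infinite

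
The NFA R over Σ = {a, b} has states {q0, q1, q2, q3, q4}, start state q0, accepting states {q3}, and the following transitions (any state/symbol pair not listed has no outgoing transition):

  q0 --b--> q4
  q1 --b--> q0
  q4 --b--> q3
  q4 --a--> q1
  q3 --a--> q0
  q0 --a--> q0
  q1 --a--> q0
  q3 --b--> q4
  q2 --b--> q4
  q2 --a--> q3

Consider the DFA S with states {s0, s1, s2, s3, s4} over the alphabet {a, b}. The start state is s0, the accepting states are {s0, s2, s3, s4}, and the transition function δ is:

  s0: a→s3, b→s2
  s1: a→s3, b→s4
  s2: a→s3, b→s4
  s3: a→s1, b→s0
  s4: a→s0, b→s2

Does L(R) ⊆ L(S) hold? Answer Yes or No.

Exploring the product automaton R × S from the start pair (q0, s0), following both machines on each input symbol, reaches 11 state pairs: (q0, s0), (q0, s3), (q4, s2), (q0, s1), (q4, s0), (q1, s3), (q3, s4), (q4, s4), (q3, s2), (q1, s0), (q0, s2).
R accepts in {q3} and S accepts in {s0, s2, s3, s4}. The reachable pairs whose R-component is accepting are (q3, s4), (q3, s2); in each of them the S-component is accepting too, so the product for L(R) \ L(S) (R-component accepting, S-component rejecting) has no reachable accepting pair and the difference is empty.
Hence every string in L(R) is also in L(S).

Yes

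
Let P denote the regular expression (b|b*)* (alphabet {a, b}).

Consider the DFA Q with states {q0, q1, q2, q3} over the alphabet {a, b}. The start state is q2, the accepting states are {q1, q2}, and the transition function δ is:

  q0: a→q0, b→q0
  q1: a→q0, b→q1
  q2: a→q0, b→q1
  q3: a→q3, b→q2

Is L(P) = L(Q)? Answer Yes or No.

Converting the expression P to a DFA (subset construction, then merging equivalent states) gives the minimal DFA with states {p0, p1}, start state p0, accepting states {p0} and transitions p0: a→p1, b→p0; p1: a→p1, b→p1.
Exploring the product automaton P × Q from the start pair (p0, q2), following both machines on each input symbol, reaches 3 state pairs: (p0, q2), (p1, q0), (p0, q1).
P accepts in {p0} and Q accepts in {q1, q2}. In every reachable pair the two components are either both accepting — (p0, q2), (p0, q1) — or both non-accepting, so no string is accepted by exactly one of the machines: L(P) \ L(Q) and L(Q) \ L(P) are both empty.
Hence every string is accepted by P iff it is accepted by Q, and the two languages coincide.

Yes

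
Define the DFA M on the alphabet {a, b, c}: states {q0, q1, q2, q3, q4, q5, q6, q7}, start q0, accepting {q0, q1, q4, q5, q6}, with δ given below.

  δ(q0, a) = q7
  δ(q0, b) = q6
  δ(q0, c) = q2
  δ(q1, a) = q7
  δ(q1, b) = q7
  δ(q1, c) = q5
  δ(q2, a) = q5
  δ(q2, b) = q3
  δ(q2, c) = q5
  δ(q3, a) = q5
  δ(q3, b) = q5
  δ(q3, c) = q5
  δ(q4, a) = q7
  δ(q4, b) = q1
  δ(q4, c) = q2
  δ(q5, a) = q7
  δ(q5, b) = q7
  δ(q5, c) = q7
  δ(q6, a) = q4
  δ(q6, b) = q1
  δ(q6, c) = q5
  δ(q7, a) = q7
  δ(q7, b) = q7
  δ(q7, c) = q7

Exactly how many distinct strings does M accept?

18

The useful subgraph on states {q0, q1, q2, q3, q4, q5, q6} is acyclic, so L(M) is finite; the longest accepting path visits 6 useful states, giving maximum string length 5.
Counting accepting paths from q0 by length: 1 of length 0, 1 of length 1, 5 of length 2, 5 of length 3, 3 of length 4, 3 of length 5. Total 18.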